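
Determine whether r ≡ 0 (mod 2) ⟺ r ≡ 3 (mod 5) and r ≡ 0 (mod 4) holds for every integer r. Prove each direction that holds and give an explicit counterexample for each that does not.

(⇒) fails; (⇐) holds.

(←) If r ≡ 3 (mod 5) and r ≡ 0 (mod 4), then by the Chinese remainder theorem r ≡ 8 (mod 20). Since 8 ≡ 0 (mod 2) and 2 ∣ 20, we get r ≡ 0 (mod 2).

(→) This fails: r = 0 gives 0 ≡ 0 (mod 2) but 0 ≡ 0 (mod 5), so the conjunction on the right does not hold.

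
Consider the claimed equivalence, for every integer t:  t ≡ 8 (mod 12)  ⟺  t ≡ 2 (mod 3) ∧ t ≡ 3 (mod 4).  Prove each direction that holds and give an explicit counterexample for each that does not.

Neither implication holds.

(⇒) This fails: t = 8 gives 8 ≡ 8 (mod 12) but 8 ≡ 0 (mod 4), so the conjunction on the right does not hold.

(⇐) This fails: t = 11 satisfies both congruences on the right (11 ≡ 2 mod 3 and 11 ≡ 3 mod 4) yet 11 ≡ 11 (mod 12), not 8.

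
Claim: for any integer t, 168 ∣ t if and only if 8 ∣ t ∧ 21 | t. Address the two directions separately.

[⇒] If 168 ∣ t, write t = 168q. Since 168 = 21·8, t = 8·(21q), so 8 ∣ t; and since 168 = 8·21, t = 21·(8q), so 21 ∣ t.

[⇐] Suppose 8 ∣ t and 21 ∣ t. Any common multiple of 8 and 21 is a multiple of their lcm; here gcd(8, 21) = 1, so lcm(8, 21) = 8·21 = 168, so 168 ∣ t.

Both implications hold.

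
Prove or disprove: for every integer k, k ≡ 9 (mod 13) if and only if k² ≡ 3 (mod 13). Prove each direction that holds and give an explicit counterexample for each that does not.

Converse. This fails: take k = 4. Then 4² = 16 ≡ 3 (mod 13), yet 4 ≡ 4 (mod 13), not 9.

Forward direction. Suppose k ≡ 9 (mod 13). Write k = 13j + 9. Then (13j + 9)² = 169j² + 234j + 81 = 13(13j² + 18j + 6) + 3, so k² ≡ 3 (mod 13).

Only the forward direction holds.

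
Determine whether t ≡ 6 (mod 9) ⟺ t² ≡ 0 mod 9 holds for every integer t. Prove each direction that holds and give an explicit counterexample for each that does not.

[⇒] Suppose t ≡ 6 (mod 9). Write t = 9j + 6. Then (9j + 6)² = 81j² + 108j + 36 = 9(9j² + 12j + 4) + 0, so t² ≡ 0 (mod 9).

[⇐] This fails: take t = 0. Then 0² = 0 ≡ 0 (mod 9), yet 0 ≡ 0 (mod 9), not 6.

Not equivalent: only (⇒) holds.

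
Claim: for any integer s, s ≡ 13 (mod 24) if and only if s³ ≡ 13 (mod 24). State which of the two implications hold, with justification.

The biconditional holds.

(⟹) Suppose s ≡ 13 (mod 24). Write s = 24j + 13. Then (24j + 13)³ = 13824j³ + 22464j² + 12168j + 2197 = 24(576j³ + 936j² + 507j + 91) + 13, so s³ ≡ 13 (mod 24).

(⟸) Conversely, suppose s³ ≡ 13 (mod 24). The only residue r in {0, …, 23} with r³ ≡ 13 (mod 24) is r = 13, so s ≡ 13 (mod 24).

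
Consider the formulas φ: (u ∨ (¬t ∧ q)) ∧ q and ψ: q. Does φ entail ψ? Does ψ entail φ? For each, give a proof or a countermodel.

(⟹) Assume the antecedent. If u is true, the antecedent forces (u = T, t = F, q = T) or (u = T, t = T, q = T), and q holds there. If u is false, the antecedent forces (u = F, t = F, q = T), and q holds there. Either way q holds.

(⟸) This fails. Under u = F, t = T, q = T, the left side is false but the right side is true.

Not equivalent: only (⇒) holds.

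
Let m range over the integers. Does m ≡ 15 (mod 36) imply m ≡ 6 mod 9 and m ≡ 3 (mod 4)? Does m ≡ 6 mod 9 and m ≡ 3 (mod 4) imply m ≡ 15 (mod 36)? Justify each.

The biconditional holds.

(→) Suppose m ≡ 15 (mod 36); write m = 36j + 15. Since 9 ∣ 36, reducing mod 9 gives m ≡ 15 ≡ 6 (mod 9); since 4 ∣ 36, reducing mod 4 gives m ≡ 15 ≡ 3 (mod 4).

(←) Conversely, if m ≡ 6 (mod 9) and m ≡ 3 (mod 4), then by the Chinese remainder theorem m ≡ 15 (mod 36). This is exactly m ≡ 15 (mod 36).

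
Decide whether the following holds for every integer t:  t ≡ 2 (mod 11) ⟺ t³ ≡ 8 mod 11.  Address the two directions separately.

Both directions hold; the statement is true.

(⟹) Suppose t ≡ 2 (mod 11). Write t = 11j + 2. Then (11j + 2)³ = 1331j³ + 726j² + 132j + 8 = 11(121j³ + 66j² + 12j) + 8, so t³ ≡ 8 (mod 11).

(⟸) For the converse, argue contrapositively. If t ≢ 2 (mod 11), then t is congruent to one of 0, 1, 3, 4, 5, 6, 7, 8, 9, 10 modulo 11, and these give t³ ≡ 0, 1, 5, 9, 4, 7, 2, 6, 3, 10 respectively — never 8.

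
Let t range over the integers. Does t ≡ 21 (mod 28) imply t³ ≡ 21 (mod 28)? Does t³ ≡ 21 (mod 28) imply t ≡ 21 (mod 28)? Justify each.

(←) Suppose t³ ≡ 21 (mod 28). The only residue r in {0, …, 27} with r³ ≡ 21 (mod 28) is r = 21, so t ≡ 21 (mod 28).

(→) Suppose t ≡ 21 (mod 28). Write t = 28j + 21. Then (28j + 21)³ = 21952j³ + 49392j² + 37044j + 9261 = 28(784j³ + 1764j² + 1323j + 330) + 21, so t³ ≡ 21 (mod 28).

The biconditional holds.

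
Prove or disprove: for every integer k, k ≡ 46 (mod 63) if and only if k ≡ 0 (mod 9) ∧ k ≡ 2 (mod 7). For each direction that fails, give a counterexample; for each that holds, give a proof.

(⇒) This fails: k = 46 gives 46 ≡ 46 (mod 63) but 46 ≡ 1 (mod 9), so the conjunction on the right does not hold.

(⇐) This fails: k = 9 satisfies both congruences on the right (9 ≡ 0 mod 9 and 9 ≡ 2 mod 7) yet 9 ≡ 9 (mod 63), not 46.

(⇒) fails and (⇐) fails.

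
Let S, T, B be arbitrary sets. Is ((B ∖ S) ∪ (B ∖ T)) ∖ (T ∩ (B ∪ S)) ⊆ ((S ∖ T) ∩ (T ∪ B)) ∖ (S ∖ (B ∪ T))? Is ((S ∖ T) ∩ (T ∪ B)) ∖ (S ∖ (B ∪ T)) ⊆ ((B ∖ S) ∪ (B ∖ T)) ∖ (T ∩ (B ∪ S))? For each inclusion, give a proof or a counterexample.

(⊆) fails; (⊇) holds.

Reverse inclusion. Let x ∈ ((S ∖ T) ∩ (T ∪ B)) ∖ (S ∖ (B ∪ T)). Then x ∈ S ∩ B and x ∉ T, from which x ∈ ((B ∖ S) ∪ (B ∖ T)) ∖ (T ∩ (B ∪ S)).

Forward inclusion. This inclusion fails. Take S = ∅, T = ∅, B = {1}; then 1 ∈ ((B ∖ S) ∪ (B ∖ T)) ∖ (T ∩ (B ∪ S)) but 1 ∉ ((S ∖ T) ∩ (T ∪ B)) ∖ (S ∖ (B ∪ T)).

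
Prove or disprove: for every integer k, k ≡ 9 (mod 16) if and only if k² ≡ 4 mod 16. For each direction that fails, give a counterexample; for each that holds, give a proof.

Forward direction. This fails: take k = 9. Then 9 ≡ 9 (mod 16), but 9² = 81 ≡ 1 (mod 16), not 4.

Converse. This fails: take k = 2. Then 2² = 4 ≡ 4 (mod 16), yet 2 ≡ 2 (mod 16), not 9.

(⇒) fails and (⇐) fails.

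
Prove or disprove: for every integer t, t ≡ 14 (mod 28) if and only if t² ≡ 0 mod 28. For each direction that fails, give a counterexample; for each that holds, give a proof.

[⇒] Suppose t ≡ 14 (mod 28). Write t = 28j + 14. Then (28j + 14)² = 784j² + 784j + 196 = 28(28j² + 28j + 7) + 0, so t² ≡ 0 (mod 28).

[⇐] This fails: take t = 0. Then 0² = 0 ≡ 0 (mod 28), yet 0 ≡ 0 (mod 28), not 14.

(⇒) holds; (⇐) fails.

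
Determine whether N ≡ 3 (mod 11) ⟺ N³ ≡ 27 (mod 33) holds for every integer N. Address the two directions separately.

The forward direction fails; the converse holds.

[⇐] The residues r modulo 33 with r³ ≡ 27 (mod 33) are exactly {3}, and each is ≡ 3 (mod 11).

[⇒] This fails: take N = 14. Then 14 ≡ 3 (mod 11), but 14³ = 2744 ≡ 5 (mod 33), not 27.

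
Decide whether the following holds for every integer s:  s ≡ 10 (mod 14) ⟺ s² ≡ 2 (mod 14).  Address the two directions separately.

[⇒] Suppose s ≡ 10 (mod 14). Write s = 14j + 10. Then (14j + 10)² = 196j² + 280j + 100 = 14(14j² + 20j + 7) + 2, so s² ≡ 2 (mod 14).

[⇐] This fails: take s = 4. Then 4² = 16 ≡ 2 (mod 14), yet 4 ≡ 4 (mod 14), not 10.

Only the forward implication holds.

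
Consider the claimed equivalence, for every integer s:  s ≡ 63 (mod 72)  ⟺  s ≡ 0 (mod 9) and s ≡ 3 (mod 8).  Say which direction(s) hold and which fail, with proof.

Neither implication holds.

[⇒] This fails: s = 63 gives 63 ≡ 63 (mod 72) but 63 ≡ 7 (mod 8), so the conjunction on the right does not hold.

[⇐] This fails: s = 27 satisfies both congruences on the right (27 ≡ 0 mod 9 and 27 ≡ 3 mod 8) yet 27 ≡ 27 (mod 72), not 63.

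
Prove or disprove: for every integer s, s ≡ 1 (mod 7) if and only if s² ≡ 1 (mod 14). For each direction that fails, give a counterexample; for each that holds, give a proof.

Both directions fail.

(⟹) This fails: take s = 8. Then 8 ≡ 1 (mod 7), but 8² = 64 ≡ 8 (mod 14), not 1.

(⟸) This fails: take s = 13. Then 13² = 169 ≡ 1 (mod 14), yet 13 ≡ 6 (mod 7), not 1.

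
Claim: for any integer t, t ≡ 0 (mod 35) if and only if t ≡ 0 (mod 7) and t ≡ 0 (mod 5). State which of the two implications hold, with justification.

Forward direction. Suppose t ≡ 0 (mod 35); write t = 35j + 0. Since 7 ∣ 35, reducing mod 7 gives t ≡ 0 (mod 7); since 5 ∣ 35, reducing mod 5 gives t ≡ 0 (mod 5).

Converse. If t ≡ 0 (mod 7) and t ≡ 0 (mod 5), then by the Chinese remainder theorem t ≡ 0 (mod 35). This is exactly t ≡ 0 (mod 35).

Both directions hold; the statement is true.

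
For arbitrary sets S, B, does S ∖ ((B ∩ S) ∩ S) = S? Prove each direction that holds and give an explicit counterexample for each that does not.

(⟸) This inclusion fails. Take S = {1}, B = {1}; then 1 ∈ S but 1 ∉ S ∖ ((B ∩ S) ∩ S).

(⟹) Let x ∈ S ∖ ((B ∩ S) ∩ S). Then x ∈ S and x ∉ B, from which x ∈ S.

(⊆) holds; (⊇) fails.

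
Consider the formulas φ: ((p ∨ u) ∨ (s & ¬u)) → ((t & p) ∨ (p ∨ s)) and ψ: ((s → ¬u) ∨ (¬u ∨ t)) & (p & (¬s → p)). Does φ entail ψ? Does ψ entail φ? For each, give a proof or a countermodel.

Only the reverse direction holds.

Forward direction. This fails. Under s = F, t = F, p = F, u = F, the left side is true but the right side is false.

Converse. Assume the antecedent. If p is true, the consequent reduces to true regardless of the other variables. If p is false, the antecedent cannot hold. Either way the consequent holds.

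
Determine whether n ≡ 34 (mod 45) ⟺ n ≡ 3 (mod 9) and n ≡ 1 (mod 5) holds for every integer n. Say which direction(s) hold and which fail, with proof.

Neither implication holds.

(⟹) This fails: n = 34 gives 34 ≡ 34 (mod 45) but 34 ≡ 7 (mod 9), so the conjunction on the right does not hold.

(⟸) This fails: n = 21 satisfies both congruences on the right (21 ≡ 3 mod 9 and 21 ≡ 1 mod 5) yet 21 ≡ 21 (mod 45), not 34.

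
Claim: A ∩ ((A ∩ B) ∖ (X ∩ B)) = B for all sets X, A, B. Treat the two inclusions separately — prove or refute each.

(⟸) This inclusion fails. Take X = ∅, A = ∅, B = {1}; then 1 ∈ B but 1 ∉ A ∩ ((A ∩ B) ∖ (X ∩ B)).

(⟹) Let x ∈ A ∩ ((A ∩ B) ∖ (X ∩ B)). Then x ∈ A ∩ B and x ∉ X, from which x ∈ B.

The sets are not equal: only the forward inclusion holds.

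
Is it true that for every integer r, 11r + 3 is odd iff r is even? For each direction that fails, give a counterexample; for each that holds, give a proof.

Both directions hold.

(⟹) Suppose 11r + 3 is odd. Since 11 is odd, 11r and r have the same parity, so 11r + 3 ≡ r + 3 (mod 2). As 3 is odd, 11r + 3 is odd exactly when r is even. Thus r is even.

(⟸) Conversely, suppose r is even; write r = 2j. Then 11r + 3 = 11·(2j) + 3 = 2·11j + 3, which is odd.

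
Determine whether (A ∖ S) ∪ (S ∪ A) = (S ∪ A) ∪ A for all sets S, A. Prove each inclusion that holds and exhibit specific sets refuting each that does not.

(⟹) Let x ∈ (A ∖ S) ∪ (S ∪ A). Then either x ∈ S and x ∉ A; or x ∈ A and x ∉ S; or x ∈ S ∩ A. In each case x ∈ (S ∪ A) ∪ A, so (A ∖ S) ∪ (S ∪ A) ⊆ (S ∪ A) ∪ A.

(⟸) Let x ∈ (S ∪ A) ∪ A. Then either x ∈ S and x ∉ A; or x ∈ A and x ∉ S; or x ∈ S ∩ A. In each case x ∈ (A ∖ S) ∪ (S ∪ A), so (S ∪ A) ∪ A ⊆ (A ∖ S) ∪ (S ∪ A).

Both inclusions hold; the sets are equal.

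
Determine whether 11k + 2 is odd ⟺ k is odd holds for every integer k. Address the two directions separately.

Equivalent; both directions hold.

(→) Suppose 11k + 2 is odd. Since 11 is odd, 11k and k have the same parity, so 11k + 2 ≡ k + 2 (mod 2). As 2 is even, 11k + 2 is odd exactly when k is odd. Thus k is odd.

(←) Conversely, suppose k is odd; write k = 2j + 1. Then 11k + 2 = 11·(2j + 1) + 2 = 2·11j + 13, which is odd.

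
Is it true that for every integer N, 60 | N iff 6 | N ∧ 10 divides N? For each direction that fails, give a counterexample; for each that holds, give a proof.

(⇒) If 60 ∣ N, write N = 60q. Since 60 = 10·6, N = 6·(10q), so 6 ∣ N; and since 60 = 6·10, N = 10·(6q), so 10 ∣ N.

(⇐) This fails: take N = 30. Both 6 ∣ 30 and 10 ∣ 30, yet 30 is not a multiple of 60 (since 30 = 0·60 + 30), so 60 ∤ 30.

(⇒) holds; (⇐) fails.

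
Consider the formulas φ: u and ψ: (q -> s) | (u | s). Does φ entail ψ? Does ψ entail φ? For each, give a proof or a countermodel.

The forward direction holds; the converse fails.

Forward direction. Assume the antecedent. If q is true, the antecedent forces (q = T, u = T, s = F) or (q = T, u = T, s = T), and (q -> s) | (u | s) holds there. If q is false, (q -> s) | (u | s) reduces to true regardless of the other variables. Either way (q -> s) | (u | s) holds.

Converse. This fails. Under q = F, u = F, s = F, the left side is false but the right side is true.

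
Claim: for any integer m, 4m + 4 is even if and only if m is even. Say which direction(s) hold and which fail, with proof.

Not equivalent: only (⇐) holds.

[⇐] Suppose m is even. Since 4 is even, 4m is even for every m, so 4m + 4 has the same parity as 4, which is even. Hence 4m + 4 is even.

[⇒] This fails: take m = 7. Then 4m + 4 = 32, which is even, yet m = 7 is odd, not even.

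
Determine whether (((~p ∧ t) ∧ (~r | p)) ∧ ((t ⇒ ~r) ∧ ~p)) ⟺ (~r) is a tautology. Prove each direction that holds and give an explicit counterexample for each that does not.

The forward direction holds; the converse fails.

Forward direction. Assume the antecedent. If p is true, the antecedent cannot hold. If p is false, the antecedent forces (p = F, r = F, t = T), and ~r holds there. Either way ~r holds.

Converse. This fails. Under p = F, r = F, t = F, the left side is false but the right side is true.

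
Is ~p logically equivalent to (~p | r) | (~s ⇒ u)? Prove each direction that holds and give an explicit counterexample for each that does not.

(→) Assume the antecedent. If p is true, the antecedent cannot hold. If p is false, (~p | r) | (~s ⇒ u) reduces to true regardless of the other variables. Either way (~p | r) | (~s ⇒ u) holds.

(←) This fails. Under u = T, r = F, s = F, p = T, the left side is false but the right side is true.

The forward direction holds; the converse fails.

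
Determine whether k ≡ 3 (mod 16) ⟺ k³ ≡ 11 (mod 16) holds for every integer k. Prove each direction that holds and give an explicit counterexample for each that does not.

Both implications hold.

(←) Suppose k³ ≡ 11 (mod 16). The only residue r in {0, …, 15} with r³ ≡ 11 (mod 16) is r = 3, so k ≡ 3 (mod 16).

(→) Suppose k ≡ 3 (mod 16). Write k = 16j + 3. Then (16j + 3)³ = 4096j³ + 2304j² + 432j + 27 = 16(256j³ + 144j² + 27j + 1) + 11, so k³ ≡ 11 (mod 16).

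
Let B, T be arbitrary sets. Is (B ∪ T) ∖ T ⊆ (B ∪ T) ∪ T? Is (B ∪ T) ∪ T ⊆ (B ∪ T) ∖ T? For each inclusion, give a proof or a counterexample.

Forward inclusion. Let x ∈ (B ∪ T) ∖ T. Then x ∈ B and x ∉ T, from which x ∈ (B ∪ T) ∪ T.

Reverse inclusion. This inclusion fails. Take B = ∅, T = {1}; then 1 ∈ (B ∪ T) ∪ T but 1 ∉ (B ∪ T) ∖ T.

The sets are not equal: only the forward inclusion holds.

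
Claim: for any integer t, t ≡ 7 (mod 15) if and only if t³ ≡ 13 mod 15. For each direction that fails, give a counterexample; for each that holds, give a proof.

Forward direction. Suppose t ≡ 7 (mod 15). Write t = 15j + 7. Then (15j + 7)³ = 3375j³ + 4725j² + 2205j + 343 = 15(225j³ + 315j² + 147j + 22) + 13, so t³ ≡ 13 (mod 15).

Converse. Suppose t³ ≡ 13 (mod 15). The only residue r in {0, …, 14} with r³ ≡ 13 (mod 15) is r = 7, so t ≡ 7 (mod 15).

The biconditional holds.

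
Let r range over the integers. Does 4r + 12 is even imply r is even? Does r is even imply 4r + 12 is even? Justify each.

Only the converse holds.

(⇒) This fails: take r = 3. Then 4r + 12 = 24, which is even, yet r = 3 is odd, not even.

(⇐) Suppose r is even. Since 4 is even, 4r is even for every r, so 4r + 12 has the same parity as 12, which is even. Hence 4r + 12 is even.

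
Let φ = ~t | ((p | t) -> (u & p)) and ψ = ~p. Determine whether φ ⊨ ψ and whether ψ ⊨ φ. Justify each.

Neither direction holds.

(⇒) This fails. Under u = F, p = T, t = F, the left side is true but the right side is false.

(⇐) This fails. Under u = F, p = F, t = T, the left side is false but the right side is true.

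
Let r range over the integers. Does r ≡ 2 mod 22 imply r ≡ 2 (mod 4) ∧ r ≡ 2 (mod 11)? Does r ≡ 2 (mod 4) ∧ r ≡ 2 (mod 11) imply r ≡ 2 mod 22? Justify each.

The forward direction fails; the converse holds.

(⇐) If r ≡ 2 (mod 4) and r ≡ 2 (mod 11), then by the Chinese remainder theorem r ≡ 2 (mod 44). Since 2 ≡ 2 (mod 22) and 22 ∣ 44, we get r ≡ 2 (mod 22).

(⇒) This fails: r = 24 gives 24 ≡ 2 (mod 22) but 24 ≡ 0 (mod 4), so the conjunction on the right does not hold.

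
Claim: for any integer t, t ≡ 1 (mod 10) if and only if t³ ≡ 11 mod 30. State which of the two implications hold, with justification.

Only the converse holds.

[⇒] This fails: take t = 1. Then 1 ≡ 1 (mod 10), but 1³ = 1 ≡ 1 (mod 30), not 11.

[⇐] Conversely, the residues r modulo 30 with r³ ≡ 11 (mod 30) are exactly {11}, and each is ≡ 1 (mod 10).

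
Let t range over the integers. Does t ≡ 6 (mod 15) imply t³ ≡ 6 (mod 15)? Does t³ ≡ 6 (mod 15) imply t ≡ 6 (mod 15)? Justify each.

Both directions hold.

(→) Suppose t ≡ 6 (mod 15). Write t = 15j + 6. Then (15j + 6)³ = 3375j³ + 4050j² + 1620j + 216 = 15(225j³ + 270j² + 108j + 14) + 6, so t³ ≡ 6 (mod 15).

(←) Conversely, suppose t³ ≡ 6 (mod 15). The only residue r in {0, …, 14} with r³ ≡ 6 (mod 15) is r = 6, so t ≡ 6 (mod 15).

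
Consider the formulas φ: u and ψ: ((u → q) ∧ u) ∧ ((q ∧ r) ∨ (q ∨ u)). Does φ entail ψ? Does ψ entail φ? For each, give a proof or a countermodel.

Only the converse holds.

[⇒] This fails. Under u = T, q = F, r = F, the left side is true but the right side is false.

[⇐] Assume the antecedent. If u is true, u reduces to true regardless of the other variables. If u is false, the antecedent cannot hold. Either way u holds.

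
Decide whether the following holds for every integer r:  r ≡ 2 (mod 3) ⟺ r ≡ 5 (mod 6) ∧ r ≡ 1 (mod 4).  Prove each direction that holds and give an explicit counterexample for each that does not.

[⇒] This fails: r = 8 gives 8 ≡ 2 (mod 3) but 8 ≡ 2 (mod 6), so the conjunction on the right does not hold.

[⇐] Conversely, if r ≡ 5 (mod 6) and r ≡ 1 (mod 4), then by the Chinese remainder theorem r ≡ 5 (mod 12). Since 5 ≡ 2 (mod 3) and 3 ∣ 12, we get r ≡ 2 (mod 3).

Only the reverse direction holds.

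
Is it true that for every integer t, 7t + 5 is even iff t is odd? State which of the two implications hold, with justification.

(⟹) Suppose 7t + 5 is even. Since 7 is odd, 7t and t have the same parity, so 7t + 5 ≡ t + 5 (mod 2). As 5 is odd, 7t + 5 is even exactly when t is odd. Thus t is odd.

(⟸) Conversely, suppose t is odd; write t = 2j + 1. Then 7t + 5 = 7·(2j + 1) + 5 = 2·7j + 12, which is even.

Equivalent; both directions hold.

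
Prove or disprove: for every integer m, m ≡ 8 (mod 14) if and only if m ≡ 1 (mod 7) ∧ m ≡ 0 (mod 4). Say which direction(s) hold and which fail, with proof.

Only the converse holds.

(⟹) This fails: m = 22 gives 22 ≡ 8 (mod 14) but 22 ≡ 2 (mod 4), so the conjunction on the right does not hold.

(⟸) Conversely, if m ≡ 1 (mod 7) and m ≡ 0 (mod 4), then by the Chinese remainder theorem m ≡ 8 (mod 28). Since 8 ≡ 8 (mod 14) and 14 ∣ 28, we get m ≡ 8 (mod 14).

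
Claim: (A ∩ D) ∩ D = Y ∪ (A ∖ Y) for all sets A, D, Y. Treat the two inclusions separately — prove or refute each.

The sets are not equal: only the forward inclusion holds.

Reverse inclusion. This inclusion fails. Take A = {1}, D = ∅, Y = ∅; then 1 ∈ Y ∪ (A ∖ Y) but 1 ∉ (A ∩ D) ∩ D.

Forward inclusion. Let x ∈ (A ∩ D) ∩ D. Then either x ∈ A ∩ D and x ∉ Y; or x ∈ A ∩ D ∩ Y. In each case x ∈ Y ∪ (A ∖ Y), so (A ∩ D) ∩ D ⊆ Y ∪ (A ∖ Y).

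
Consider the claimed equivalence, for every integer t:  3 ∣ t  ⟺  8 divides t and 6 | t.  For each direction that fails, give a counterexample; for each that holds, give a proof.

(⇒) fails; (⇐) holds.

Forward direction. This fails: take t = 3. Certainly 3 ∣ 3, but 8 ∤ 3.

Converse. Suppose 8 ∣ t and 6 ∣ t. Any common multiple of 8 and 6 is a multiple of their lcm; here lcm(8, 6) = 8·6/gcd(8, 6) = 48/2 = 24, so 24 ∣ t. Since 3 ∣ 24, it follows that 3 ∣ t.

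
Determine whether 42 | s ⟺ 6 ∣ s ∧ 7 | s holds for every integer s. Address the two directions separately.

Equivalent; both directions hold.

Forward direction. If 42 ∣ s, write s = 42q. Since 42 = 7·6, s = 6·(7q), so 6 ∣ s; and since 42 = 6·7, s = 7·(6q), so 7 ∣ s.

Converse. Suppose 6 ∣ s and 7 ∣ s. Any common multiple of 6 and 7 is a multiple of their lcm; here gcd(6, 7) = 1, so lcm(6, 7) = 6·7 = 42, so 42 ∣ s.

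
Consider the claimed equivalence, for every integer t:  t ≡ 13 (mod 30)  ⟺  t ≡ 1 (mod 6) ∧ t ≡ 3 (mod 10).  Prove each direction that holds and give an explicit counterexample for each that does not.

Both implications hold.

(⇐) If t ≡ 1 (mod 6) and t ≡ 3 (mod 10), then by the Chinese remainder theorem t ≡ 13 (mod 30). This is exactly t ≡ 13 (mod 30).

(⇒) Suppose t ≡ 13 (mod 30); write t = 30j + 13. Since 6 ∣ 30, reducing mod 6 gives t ≡ 13 ≡ 1 (mod 6); since 10 ∣ 30, reducing mod 10 gives t ≡ 13 ≡ 3 (mod 10).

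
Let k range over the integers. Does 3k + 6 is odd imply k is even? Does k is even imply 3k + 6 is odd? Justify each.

(⟹) This fails: k = 7 gives 3k + 6 = 27, which is odd, but 7 is odd, not even.

(⟸) This also fails: k = 4 is even, but 3k + 6 = 18 is even, not odd.

Neither direction holds.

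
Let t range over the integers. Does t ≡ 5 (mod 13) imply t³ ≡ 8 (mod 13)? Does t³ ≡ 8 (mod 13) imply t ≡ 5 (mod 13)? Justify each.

The forward direction holds; the converse fails.

[⇒] Suppose t ≡ 5 (mod 13). Write t = 13j + 5. Then (13j + 5)³ = 2197j³ + 2535j² + 975j + 125 = 13(169j³ + 195j² + 75j + 9) + 8, so t³ ≡ 8 (mod 13).

[⇐] This fails: take t = 2. Then 2³ = 8 ≡ 8 (mod 13), yet 2 ≡ 2 (mod 13), not 5.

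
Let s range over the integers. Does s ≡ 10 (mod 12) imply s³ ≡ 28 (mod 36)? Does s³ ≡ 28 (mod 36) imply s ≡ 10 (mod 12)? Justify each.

Only the forward direction holds.

[⇒] Suppose s ≡ 10 (mod 12). Working modulo 36, s ∈ {10, 22, 34}; for each such r, r³ ≡ 28 (mod 36).

[⇐] This fails: take s = 4. Then 4³ = 64 ≡ 28 (mod 36), yet 4 ≡ 4 (mod 12), not 10.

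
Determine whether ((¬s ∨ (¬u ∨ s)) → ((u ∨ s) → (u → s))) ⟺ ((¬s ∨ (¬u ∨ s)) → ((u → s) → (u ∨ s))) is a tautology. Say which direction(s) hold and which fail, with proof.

Neither direction holds.

(⇒) This fails. Under u = F, s = F, the left side is true but the right side is false.

(⇐) This fails. Under u = T, s = F, the left side is false but the right side is true.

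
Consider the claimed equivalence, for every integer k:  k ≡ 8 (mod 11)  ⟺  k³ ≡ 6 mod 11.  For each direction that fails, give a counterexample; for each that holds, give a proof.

The biconditional holds.

(←) Suppose k³ ≡ 6 (mod 11). The only residue r in {0, …, 10} with r³ ≡ 6 (mod 11) is r = 8, so k ≡ 8 (mod 11).

(→) Suppose k ≡ 8 (mod 11). Write k = 11j + 8. Then (11j + 8)³ = 1331j³ + 2904j² + 2112j + 512 = 11(121j³ + 264j² + 192j + 46) + 6, so k³ ≡ 6 (mod 11).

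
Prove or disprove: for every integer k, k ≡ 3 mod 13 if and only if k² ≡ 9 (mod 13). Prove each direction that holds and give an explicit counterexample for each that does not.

Only the forward direction holds.

[⇒] Suppose k ≡ 3 mod 13. Write k = 13j + 3. Then (13j + 3)² = 169j² + 78j + 9 = 13(13j² + 6j) + 9, so k² ≡ 9 (mod 13).

[⇐] This fails: take k = 10. Then 10² = 100 ≡ 9 (mod 13), yet 10 ≡ 10 (mod 13), not 3.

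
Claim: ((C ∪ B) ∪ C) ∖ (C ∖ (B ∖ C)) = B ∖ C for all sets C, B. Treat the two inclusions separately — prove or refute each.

Both inclusions hold.

(⟸) Let x ∈ B ∖ C. Then x ∈ B and x ∉ C, from which x ∈ ((C ∪ B) ∪ C) ∖ (C ∖ (B ∖ C)).

(⟹) Let x ∈ ((C ∪ B) ∪ C) ∖ (C ∖ (B ∖ C)). Then x ∈ B and x ∉ C, from which x ∈ B ∖ C.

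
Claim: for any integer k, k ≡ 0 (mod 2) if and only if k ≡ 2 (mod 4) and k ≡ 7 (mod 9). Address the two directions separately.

[⇒] This fails: k = 0 gives 0 ≡ 0 (mod 2) but 0 ≡ 0 (mod 4), so the conjunction on the right does not hold.

[⇐] Conversely, if k ≡ 2 (mod 4) and k ≡ 7 (mod 9), then by the Chinese remainder theorem k ≡ 34 (mod 36). Since 34 ≡ 0 (mod 2) and 2 ∣ 36, we get k ≡ 0 (mod 2).

Only the converse holds.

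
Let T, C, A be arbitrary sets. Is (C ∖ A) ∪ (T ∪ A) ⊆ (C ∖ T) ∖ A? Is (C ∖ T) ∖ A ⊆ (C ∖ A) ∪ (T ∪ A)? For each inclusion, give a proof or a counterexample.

(⊆) This inclusion fails. Take T = {1}, C = ∅, A = ∅; then 1 ∈ (C ∖ A) ∪ (T ∪ A) but 1 ∉ (C ∖ T) ∖ A.

(⊇) Let x ∈ (C ∖ T) ∖ A. Then x ∈ C and x ∉ T, A, from which x ∈ (C ∖ A) ∪ (T ∪ A).

Only the reverse inclusion holds.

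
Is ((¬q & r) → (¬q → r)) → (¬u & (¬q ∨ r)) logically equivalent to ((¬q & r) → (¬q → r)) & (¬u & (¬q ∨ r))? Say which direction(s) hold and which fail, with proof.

(←) Assume the antecedent. If q is true, the antecedent forces (q = T, r = T, u = F), and the consequent holds there. If q is false, the antecedent forces (q = F, r = F, u = F) or (q = F, r = T, u = F), and the consequent holds there. Either way the consequent holds.

(→) Assume the antecedent. If q is true, the antecedent forces (q = T, r = T, u = F), and the consequent holds there. If q is false, the antecedent forces (q = F, r = F, u = F) or (q = F, r = T, u = F), and the consequent holds there. Either way the consequent holds.

Equivalent; both directions hold.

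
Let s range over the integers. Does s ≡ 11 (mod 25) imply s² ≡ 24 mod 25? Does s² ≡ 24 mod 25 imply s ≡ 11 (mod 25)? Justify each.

(→) This fails: take s = 11. Then 11 ≡ 11 (mod 25), but 11² = 121 ≡ 21 (mod 25), not 24.

(←) This fails: take s = 7. Then 7² = 49 ≡ 24 (mod 25), yet 7 ≡ 7 (mod 25), not 11.

Neither direction holds.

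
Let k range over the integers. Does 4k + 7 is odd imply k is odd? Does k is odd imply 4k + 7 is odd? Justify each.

(→) This fails: take k = 2. Then 4k + 7 = 15, which is odd, yet k = 2 is even, not odd.

(←) Suppose k is odd. Since 4 is even, 4k is even for every k, so 4k + 7 has the same parity as 7, which is odd. Hence 4k + 7 is odd.

The forward direction fails; the converse holds.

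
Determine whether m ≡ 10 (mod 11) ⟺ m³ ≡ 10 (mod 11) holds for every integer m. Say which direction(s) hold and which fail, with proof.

Forward direction. Suppose m ≡ 10 (mod 11). Write m = 11j + 10. Then (11j + 10)³ = 1331j³ + 3630j² + 3300j + 1000 = 11(121j³ + 330j² + 300j + 90) + 10, so m³ ≡ 10 (mod 11).

Converse. For the converse, argue contrapositively. If m ≢ 10 (mod 11), then m is congruent to one of 0, 1, 2, 3, 4, 5, 6, 7, 8, 9 modulo 11, and these give m³ ≡ 0, 1, 8, 5, 9, 4, 7, 2, 6, 3 respectively — never 10.

Both directions hold; the statement is true.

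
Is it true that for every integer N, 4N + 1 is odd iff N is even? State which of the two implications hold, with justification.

Converse. Suppose N is even. Since 4 is even, 4N is even for every N, so 4N + 1 has the same parity as 1, which is odd. Hence 4N + 1 is odd.

Forward direction. This fails: take N = 3. Then 4N + 1 = 13, which is odd, yet N = 3 is odd, not even.

(⇒) fails; (⇐) holds.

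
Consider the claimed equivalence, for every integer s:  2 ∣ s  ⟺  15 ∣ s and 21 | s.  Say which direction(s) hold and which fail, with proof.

[⇒] This fails: take s = 2. Certainly 2 ∣ 2, but 15 ∤ 2.

[⇐] This fails: take s = 105. Both 15 ∣ 105 and 21 ∣ 105, yet 105 is not a multiple of 2 (since 105 = 52·2 + 1), so 2 ∤ 105.

Neither direction holds.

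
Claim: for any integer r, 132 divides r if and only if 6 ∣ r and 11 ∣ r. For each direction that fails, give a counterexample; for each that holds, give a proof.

Forward direction. If 132 ∣ r, write r = 132q. Since 132 = 22·6, r = 6·(22q), so 6 ∣ r; and since 132 = 12·11, r = 11·(12q), so 11 ∣ r.

Converse. This fails: take r = 66. Both 6 ∣ 66 and 11 ∣ 66, yet 66 is not a multiple of 132 (since 66 = 0·132 + 66), so 132 ∤ 66.

(⇒) holds; (⇐) fails.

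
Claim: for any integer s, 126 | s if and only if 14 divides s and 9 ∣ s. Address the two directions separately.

Converse. Suppose 14 ∣ s and 9 ∣ s. Any common multiple of 14 and 9 is a multiple of their lcm; here gcd(14, 9) = 1, so lcm(14, 9) = 14·9 = 126, so 126 ∣ s.

Forward direction. If 126 ∣ s, write s = 126q. Since 126 = 9·14, s = 14·(9q), so 14 ∣ s; and since 126 = 14·9, s = 9·(14q), so 9 ∣ s.

Equivalent; both directions hold.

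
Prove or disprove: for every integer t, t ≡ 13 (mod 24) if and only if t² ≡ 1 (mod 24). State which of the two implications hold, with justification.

Not equivalent: only (⇒) holds.

Converse. This fails: take t = 1. Then 1² = 1 ≡ 1 (mod 24), yet 1 ≡ 1 (mod 24), not 13.

Forward direction. Suppose t ≡ 13 (mod 24). Write t = 24j + 13. Then (24j + 13)² = 576j² + 624j + 169 = 24(24j² + 26j + 7) + 1, so t² ≡ 1 (mod 24).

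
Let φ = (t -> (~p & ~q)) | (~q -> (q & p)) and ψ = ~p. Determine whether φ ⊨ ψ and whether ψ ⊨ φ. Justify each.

(⇒) This fails. Under t = F, q = F, p = T, the left side is true but the right side is false.

(⇐) Assume the antecedent. If t is true, the antecedent forces (t = T, q = F, p = F) or (t = T, q = T, p = F), and the consequent holds there. If t is false, the consequent reduces to true regardless of the other variables. Either way the consequent holds.

Only the converse holds.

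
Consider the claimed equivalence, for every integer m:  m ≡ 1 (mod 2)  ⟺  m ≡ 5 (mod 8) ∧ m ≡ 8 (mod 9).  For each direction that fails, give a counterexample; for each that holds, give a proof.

Forward direction. This fails: m = 1 gives 1 ≡ 1 (mod 2) but 1 ≡ 1 (mod 8), so the conjunction on the right does not hold.

Converse. If m ≡ 5 (mod 8) and m ≡ 8 (mod 9), then by the Chinese remainder theorem m ≡ 53 (mod 72). Since 53 ≡ 1 (mod 2) and 2 ∣ 72, we get m ≡ 1 (mod 2).

(⇒) fails; (⇐) holds.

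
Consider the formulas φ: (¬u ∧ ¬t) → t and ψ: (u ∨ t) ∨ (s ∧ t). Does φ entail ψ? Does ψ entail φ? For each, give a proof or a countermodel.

The biconditional holds.

(→) Assume the antecedent. If t is true, (u ∨ t) ∨ (s ∧ t) reduces to true regardless of the other variables. If t is false, the antecedent forces (t = F, s = F, u = T) or (t = F, s = T, u = T), and (u ∨ t) ∨ (s ∧ t) holds there. Either way (u ∨ t) ∨ (s ∧ t) holds.

(←) Assume the antecedent. If t is true, (¬u ∧ ¬t) → t reduces to true regardless of the other variables. If t is false, the antecedent forces (t = F, s = F, u = T) or (t = F, s = T, u = T), and (¬u ∧ ¬t) → t holds there. Either way (¬u ∧ ¬t) → t holds.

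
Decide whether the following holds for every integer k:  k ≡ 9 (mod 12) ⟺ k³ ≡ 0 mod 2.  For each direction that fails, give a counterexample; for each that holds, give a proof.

(⇒) This fails: take k = 9. Then 9 ≡ 9 (mod 12), but 9³ = 729 ≡ 1 (mod 2), not 0.

(⇐) This fails: take k = 0. Then 0³ = 0 ≡ 0 (mod 2), yet 0 ≡ 0 (mod 12), not 9.

Neither direction holds.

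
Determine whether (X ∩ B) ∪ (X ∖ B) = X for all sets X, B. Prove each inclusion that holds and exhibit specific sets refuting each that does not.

(⊆) Let x ∈ (X ∩ B) ∪ (X ∖ B). Then either x ∈ X and x ∉ B; or x ∈ X ∩ B. In each case x ∈ X, so (X ∩ B) ∪ (X ∖ B) ⊆ X.

(⊇) Let x ∈ X. Then either x ∈ X and x ∉ B; or x ∈ X ∩ B. In each case x ∈ (X ∩ B) ∪ (X ∖ B), so X ⊆ (X ∩ B) ∪ (X ∖ B).

The two sets are equal.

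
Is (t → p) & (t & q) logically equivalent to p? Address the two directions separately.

[⇒] Assume the antecedent. If q is true, the antecedent forces (q = T, p = T, t = T), and p holds there. If q is false, the antecedent cannot hold. Either way p holds.

[⇐] This fails. Under q = F, p = T, t = F, the left side is false but the right side is true.

Not equivalent: only (⇒) holds.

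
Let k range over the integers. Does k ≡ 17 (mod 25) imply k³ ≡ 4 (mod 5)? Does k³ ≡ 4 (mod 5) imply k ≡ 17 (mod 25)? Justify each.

(⇒) fails and (⇐) fails.

(→) This fails: take k = 17. Then 17 ≡ 17 (mod 25), but 17³ = 4913 ≡ 3 (mod 5), not 4.

(←) This fails: take k = 4. Then 4³ = 64 ≡ 4 (mod 5), yet 4 ≡ 4 (mod 25), not 17.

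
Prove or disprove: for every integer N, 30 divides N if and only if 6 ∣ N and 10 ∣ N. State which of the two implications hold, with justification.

(⟹) If 30 ∣ N, write N = 30q. Since 30 = 5·6, N = 6·(5q), so 6 ∣ N; and since 30 = 3·10, N = 10·(3q), so 10 ∣ N.

(⟸) Suppose 6 ∣ N and 10 ∣ N. Any common multiple of 6 and 10 is a multiple of their lcm; here lcm(6, 10) = 6·10/gcd(6, 10) = 60/2 = 30, so 30 ∣ N.

Equivalent; both directions hold.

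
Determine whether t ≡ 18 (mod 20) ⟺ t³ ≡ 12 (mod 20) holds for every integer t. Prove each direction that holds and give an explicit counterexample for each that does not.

(⇒) holds; (⇐) fails.

(→) Suppose t ≡ 18 (mod 20). Write t = 20j + 18. Then (20j + 18)³ = 8000j³ + 21600j² + 19440j + 5832 = 20(400j³ + 1080j² + 972j + 291) + 12, so t³ ≡ 12 (mod 20).

(←) This fails: take t = 8. Then 8³ = 512 ≡ 12 (mod 20), yet 8 ≡ 8 (mod 20), not 18.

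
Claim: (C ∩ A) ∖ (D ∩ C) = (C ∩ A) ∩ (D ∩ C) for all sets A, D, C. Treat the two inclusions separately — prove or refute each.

(⟹) This inclusion fails. Take A = {1}, D = ∅, C = {1}; then 1 ∈ (C ∩ A) ∖ (D ∩ C) but 1 ∉ (C ∩ A) ∩ (D ∩ C).

(⟸) This inclusion fails. Take A = {1}, D = {1}, C = {1}; then 1 ∈ (C ∩ A) ∩ (D ∩ C) but 1 ∉ (C ∩ A) ∖ (D ∩ C).

Neither inclusion holds.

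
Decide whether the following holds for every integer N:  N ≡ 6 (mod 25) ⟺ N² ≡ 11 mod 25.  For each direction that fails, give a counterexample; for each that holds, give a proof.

(←) This fails: take N = 19. Then 19² = 361 ≡ 11 (mod 25), yet 19 ≡ 19 (mod 25), not 6.

(→) Suppose N ≡ 6 (mod 25). Write N = 25j + 6. Then (25j + 6)² = 625j² + 300j + 36 = 25(25j² + 12j + 1) + 11, so N² ≡ 11 (mod 25).

Not equivalent: only (⇒) holds.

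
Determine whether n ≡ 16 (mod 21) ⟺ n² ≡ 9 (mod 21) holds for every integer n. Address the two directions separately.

(⇒) This fails: take n = 16. Then 16 ≡ 16 (mod 21), but 16² = 256 ≡ 4 (mod 21), not 9.

(⇐) This fails: take n = 3. Then 3² = 9 ≡ 9 (mod 21), yet 3 ≡ 3 (mod 21), not 16.

Neither direction holds.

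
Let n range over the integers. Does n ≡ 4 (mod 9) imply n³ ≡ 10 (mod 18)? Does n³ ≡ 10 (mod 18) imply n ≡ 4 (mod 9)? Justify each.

(⇒) This fails: take n = 13. Then 13 ≡ 4 (mod 9), but 13³ = 2197 ≡ 1 (mod 18), not 10.

(⇐) This fails: take n = 10. Then 10³ = 1000 ≡ 10 (mod 18), yet 10 ≡ 1 (mod 9), not 4.

(⇒) fails and (⇐) fails.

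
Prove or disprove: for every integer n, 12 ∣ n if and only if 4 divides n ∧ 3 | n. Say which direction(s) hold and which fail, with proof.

Forward direction. If 12 ∣ n, write n = 12q. Since 12 = 3·4, n = 4·(3q), so 4 ∣ n; and since 12 = 4·3, n = 3·(4q), so 3 ∣ n.

Converse. Suppose 4 ∣ n and 3 ∣ n. Any common multiple of 4 and 3 is a multiple of their lcm; here gcd(4, 3) = 1, so lcm(4, 3) = 4·3 = 12, so 12 ∣ n.

Both directions hold; the statement is true.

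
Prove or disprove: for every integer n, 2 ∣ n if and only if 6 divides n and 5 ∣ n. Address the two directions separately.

Not equivalent: only (⇐) holds.

(⇐) Suppose 6 ∣ n and 5 ∣ n. Any common multiple of 6 and 5 is a multiple of their lcm; here gcd(6, 5) = 1, so lcm(6, 5) = 6·5 = 30, so 30 ∣ n. Since 2 ∣ 30, it follows that 2 ∣ n.

(⇒) This fails: take n = 2. Certainly 2 ∣ 2, but 6 ∤ 2.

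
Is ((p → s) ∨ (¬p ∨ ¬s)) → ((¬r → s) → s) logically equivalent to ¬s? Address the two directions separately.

(⇒) fails and (⇐) fails.

Forward direction. This fails. Under r = F, s = T, p = F, the left side is true but the right side is false.

Converse. This fails. Under r = T, s = F, p = F, the left side is false but the right side is true.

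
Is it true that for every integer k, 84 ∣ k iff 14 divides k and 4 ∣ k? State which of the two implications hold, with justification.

The forward direction holds; the converse fails.

Forward direction. If 84 ∣ k, write k = 84q. Since 84 = 6·14, k = 14·(6q), so 14 ∣ k; and since 84 = 21·4, k = 4·(21q), so 4 ∣ k.

Converse. This fails: take k = 28. Both 14 ∣ 28 and 4 ∣ 28, yet 28 is not a multiple of 84 (since 28 = 0·84 + 28), so 84 ∤ 28.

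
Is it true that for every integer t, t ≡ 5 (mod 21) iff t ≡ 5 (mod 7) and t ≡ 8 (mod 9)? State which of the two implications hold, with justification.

Only the converse holds.

(→) This fails: t = 5 gives 5 ≡ 5 (mod 21) but 5 ≡ 5 (mod 9), so the conjunction on the right does not hold.

(←) Conversely, if t ≡ 5 (mod 7) and t ≡ 8 (mod 9), then by the Chinese remainder theorem t ≡ 26 (mod 63). Since 26 ≡ 5 (mod 21) and 21 ∣ 63, we get t ≡ 5 (mod 21).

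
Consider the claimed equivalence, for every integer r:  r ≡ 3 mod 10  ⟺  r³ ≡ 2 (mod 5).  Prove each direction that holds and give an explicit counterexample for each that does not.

(⇒) Suppose r ≡ 3 (mod 10). Then r³ ≡ 3³ = 27 (mod 10), and since 5 ∣ 10, also r³ ≡ 2 (mod 5).

(⇐) This fails: take r = 8. Then 8³ = 512 ≡ 2 (mod 5), yet 8 ≡ 8 (mod 10), not 3.

(⇒) holds; (⇐) fails.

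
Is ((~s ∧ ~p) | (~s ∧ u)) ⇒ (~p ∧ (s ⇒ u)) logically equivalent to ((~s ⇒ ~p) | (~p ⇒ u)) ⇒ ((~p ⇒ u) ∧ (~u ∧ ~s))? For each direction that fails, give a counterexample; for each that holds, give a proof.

[⇒] This fails. Under p = F, s = F, u = F, the left side is true but the right side is false.

[⇐] Assume the antecedent. If p is true, the antecedent forces (p = T, s = F, u = F), and the consequent holds there. If p is false, the antecedent cannot hold. Either way the consequent holds.

The forward direction fails; the converse holds.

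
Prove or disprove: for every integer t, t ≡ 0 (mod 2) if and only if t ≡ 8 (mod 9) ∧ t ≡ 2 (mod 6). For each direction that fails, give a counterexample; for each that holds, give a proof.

The forward direction fails; the converse holds.

[⇒] This fails: t = 0 gives 0 ≡ 0 (mod 2) but 0 ≡ 0 (mod 9), so the conjunction on the right does not hold.

[⇐] Conversely, if t ≡ 8 (mod 9) and t ≡ 2 (mod 6), then by the Chinese remainder theorem t ≡ 8 (mod 18). Since 8 ≡ 0 (mod 2) and 2 ∣ 18, we get t ≡ 0 (mod 2).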